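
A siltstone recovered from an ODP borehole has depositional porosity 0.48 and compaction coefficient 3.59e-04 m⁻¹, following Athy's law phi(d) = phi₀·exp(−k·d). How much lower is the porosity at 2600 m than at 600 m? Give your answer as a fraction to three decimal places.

0.198

Working in km (1 km = 1000 m; k in km⁻¹ = k in m⁻¹ × 1000):
phi(0.6) = 0.48·e^(−0.359×0.6) = 0.3870
phi(2.6) = 0.48·e^(−0.359×2.6) = 0.1887
Δphi = 0.3870 − 0.1887 = 0.1982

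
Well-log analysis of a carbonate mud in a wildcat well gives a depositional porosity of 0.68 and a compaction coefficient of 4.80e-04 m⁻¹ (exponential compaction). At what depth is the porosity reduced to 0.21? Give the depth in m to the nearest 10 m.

Working in km (1 km = 1000 m; c in km⁻¹ = c in m⁻¹ × 1000):
Invert Athy's law: z = ln(φ₀/φ) / c
z = ln(0.68/0.21) / 0.48 = ln(3.238) / 0.48 = 1.1750 / 0.48 = 2.448 km

2450 m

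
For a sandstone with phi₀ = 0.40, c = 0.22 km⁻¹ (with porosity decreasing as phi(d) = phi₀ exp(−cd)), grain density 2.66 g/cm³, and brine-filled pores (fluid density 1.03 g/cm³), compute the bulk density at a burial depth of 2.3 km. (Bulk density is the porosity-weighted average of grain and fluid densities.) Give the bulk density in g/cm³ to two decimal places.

Porosity at depth: phi = 0.4·exp(−0.22×2.3) = 0.4×0.6029 = 0.2412
Bulk density: ρ_b = (1−phi)ρ_g + phi·ρ_f = 0.7588×2.66 + 0.2412×1.03
       = 2.019 + 0.248 = 2.267 g/cm³

2.27 g/cm³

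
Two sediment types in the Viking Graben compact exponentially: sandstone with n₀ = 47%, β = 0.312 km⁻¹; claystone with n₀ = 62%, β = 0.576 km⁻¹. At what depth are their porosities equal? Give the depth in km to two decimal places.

Set n₀ₐ e^(−βₐd) = n₀ᵦ e^(−βᵦd) ⇒ ln(n₀ₐ/n₀ᵦ) = (βₐ − βᵦ)·d
d = ln(0.47/0.62) / (0.312 − 0.576) = -0.2770 / -0.264 = 1.049 km

1.05 km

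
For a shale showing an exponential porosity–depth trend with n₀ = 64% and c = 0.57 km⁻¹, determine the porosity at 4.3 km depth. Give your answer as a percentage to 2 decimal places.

n = n₀·exp(−c·Z) = 0.64 × exp(−0.57 × 4.3) = 0.64 × exp(−2.451)
  = 0.64 × 0.0862 = 0.0552

5.52%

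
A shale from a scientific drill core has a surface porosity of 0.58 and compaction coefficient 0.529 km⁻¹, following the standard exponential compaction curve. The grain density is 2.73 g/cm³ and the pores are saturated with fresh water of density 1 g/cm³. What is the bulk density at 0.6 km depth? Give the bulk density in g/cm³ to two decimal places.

Porosity at depth: φ = 0.58·exp(−0.529×0.6) = 0.58×0.7280 = 0.4223
Bulk density: ρ_b = (1−φ)ρ_g + φ·ρ_f = 0.5777×2.73 + 0.4223×1
       = 1.577 + 0.422 = 1.999 g/cm³

2.00 g/cm³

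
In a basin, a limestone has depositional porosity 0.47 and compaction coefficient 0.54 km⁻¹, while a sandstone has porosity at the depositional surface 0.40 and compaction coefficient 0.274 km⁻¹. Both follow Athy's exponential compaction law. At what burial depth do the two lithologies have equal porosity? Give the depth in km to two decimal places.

Set phi₀ₐ e^(−βₐZ) = phi₀ᵦ e^(−βᵦZ) ⇒ ln(phi₀ₐ/phi₀ᵦ) = (βₐ − βᵦ)·Z
Z = ln(0.47/0.4) / (0.54 − 0.274) = 0.1613 / 0.266 = 0.606 km

0.61 km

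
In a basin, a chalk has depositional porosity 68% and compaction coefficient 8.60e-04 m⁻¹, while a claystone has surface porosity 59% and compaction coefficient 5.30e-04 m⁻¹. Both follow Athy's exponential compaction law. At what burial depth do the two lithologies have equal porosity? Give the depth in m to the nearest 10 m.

430 m

Working in km (1 km = 1000 m; β in km⁻¹ = β in m⁻¹ × 1000):
Set phi₀ₐ e^(−βₐz) = phi₀ᵦ e^(−βᵦz) ⇒ ln(phi₀ₐ/phi₀ᵦ) = (βₐ − βᵦ)·z
z = ln(0.68/0.59) / (0.86 − 0.53) = 0.1420 / 0.33 = 0.430 km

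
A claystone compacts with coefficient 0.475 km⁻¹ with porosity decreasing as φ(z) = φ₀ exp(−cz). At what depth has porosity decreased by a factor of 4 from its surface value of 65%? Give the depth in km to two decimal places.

2.92 km

φ/φ₀ = 1/4 ⇒ exp(−c·z) = 1/4 ⇒ z = ln(4) / c
z = 1.3863 / 0.475 = 2.919 km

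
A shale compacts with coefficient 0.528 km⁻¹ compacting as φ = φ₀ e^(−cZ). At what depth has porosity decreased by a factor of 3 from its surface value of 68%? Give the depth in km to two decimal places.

φ/φ₀ = 1/3 ⇒ exp(−c·Z) = 1/3 ⇒ Z = ln(3) / c
Z = 1.0986 / 0.528 = 2.081 km

2.08 km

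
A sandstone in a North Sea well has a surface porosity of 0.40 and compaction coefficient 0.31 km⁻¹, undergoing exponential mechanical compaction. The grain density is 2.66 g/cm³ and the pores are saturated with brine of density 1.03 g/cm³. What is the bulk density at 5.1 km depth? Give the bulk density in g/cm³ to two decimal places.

Porosity at depth: phi = 0.4·exp(−0.31×5.1) = 0.4×0.2058 = 0.0823
Bulk density: ρ_b = (1−phi)ρ_g + phi·ρ_f = 0.9177×2.66 + 0.0823×1.03
       = 2.441 + 0.085 = 2.526 g/cm³

2.53 g/cm³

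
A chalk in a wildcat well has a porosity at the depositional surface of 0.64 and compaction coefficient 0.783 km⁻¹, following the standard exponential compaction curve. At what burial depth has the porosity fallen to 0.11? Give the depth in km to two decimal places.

2.25 km

Invert Athy's law: z = ln(n₀/n) / β
z = ln(0.64/0.11) / 0.783 = ln(5.818) / 0.783 = 1.7610 / 0.783 = 2.249 km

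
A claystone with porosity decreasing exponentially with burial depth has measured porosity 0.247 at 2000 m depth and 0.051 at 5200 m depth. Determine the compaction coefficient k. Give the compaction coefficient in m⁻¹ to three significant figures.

0.000493 m⁻¹

Working in km (1 km = 1000 m; k in km⁻¹ = k in m⁻¹ × 1000):
Athy: φ(d) = φ₀ e^(−kd) ⇒ φ₁/φ₂ = e^{k(d₂−d₁)} ⇒ k = ln(φ₁/φ₂)/(d₂−d₁)
k = ln(0.247/0.051) / (5.2 − 2) = ln(4.843) / 3.2 = 1.5776 / 3.2 = 0.493 km⁻¹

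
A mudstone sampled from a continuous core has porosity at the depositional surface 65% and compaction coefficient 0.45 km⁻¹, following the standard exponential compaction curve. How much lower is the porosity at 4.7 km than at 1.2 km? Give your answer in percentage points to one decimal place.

φ(1.2) = 0.65·e^(−0.45×1.2) = 0.3788
φ(4.7) = 0.65·e^(−0.45×4.7) = 0.0784
Δφ = 0.3788 − 0.0784 = 0.3004

30.0 percentage points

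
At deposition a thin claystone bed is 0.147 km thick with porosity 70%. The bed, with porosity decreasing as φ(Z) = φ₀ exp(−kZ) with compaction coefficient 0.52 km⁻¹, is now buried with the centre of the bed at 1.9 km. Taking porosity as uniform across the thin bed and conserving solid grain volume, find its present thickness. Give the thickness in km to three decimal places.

Porosity at 1.9 km: φ = 0.7·exp(−0.52×1.9) = 0.2606
Solid-volume conservation: h(1−φ) = h₀(1−φ₀) ⇒ h = h₀·(1−φ₀)/(1−φ)
h = 0.147 × (1 − 0.7)/(1 − 0.2606) = 0.147 × 0.4057 = 0.0596 km

0.060 km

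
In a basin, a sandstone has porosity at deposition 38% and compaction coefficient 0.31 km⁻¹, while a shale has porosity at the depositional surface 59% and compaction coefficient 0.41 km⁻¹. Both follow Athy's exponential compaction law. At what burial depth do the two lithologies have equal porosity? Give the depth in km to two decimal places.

Set φ₀ₐ e^(−βₐd) = φ₀ᵦ e^(−βᵦd) ⇒ ln(φ₀ₐ/φ₀ᵦ) = (βₐ − βᵦ)·d
d = ln(0.38/0.59) / (0.31 − 0.41) = -0.4400 / -0.1 = 4.400 km

4.40 km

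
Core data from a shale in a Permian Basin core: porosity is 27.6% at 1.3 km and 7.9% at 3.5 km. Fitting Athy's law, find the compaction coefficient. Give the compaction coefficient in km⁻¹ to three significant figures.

0.569 km⁻¹

Athy: φ(Z) = φ₀ e^(−βZ) ⇒ φ₁/φ₂ = e^{β(Z₂−Z₁)} ⇒ β = ln(φ₁/φ₂)/(Z₂−Z₁)
β = ln(0.276/0.079) / (3.5 − 1.3) = ln(3.494) / 2.2 = 1.2510 / 2.2 = 0.5686 km⁻¹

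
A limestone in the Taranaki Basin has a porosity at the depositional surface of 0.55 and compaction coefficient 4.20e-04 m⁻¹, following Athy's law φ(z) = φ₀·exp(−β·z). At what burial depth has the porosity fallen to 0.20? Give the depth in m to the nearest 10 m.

Working in km (1 km = 1000 m; β in km⁻¹ = β in m⁻¹ × 1000):
Invert Athy's law: z = ln(φ₀/φ) / β
z = ln(0.55/0.2) / 0.42 = ln(2.75) / 0.42 = 1.0116 / 0.42 = 2.409 km

2410 m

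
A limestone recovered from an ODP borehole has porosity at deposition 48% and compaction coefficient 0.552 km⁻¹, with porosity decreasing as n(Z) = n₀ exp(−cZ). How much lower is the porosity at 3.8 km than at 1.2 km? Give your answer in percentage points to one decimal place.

n(1.2) = 0.48·e^(−0.552×1.2) = 0.2475
n(3.8) = 0.48·e^(−0.552×3.8) = 0.0589
Δn = 0.2475 − 0.0589 = 0.1886

18.9 percentage points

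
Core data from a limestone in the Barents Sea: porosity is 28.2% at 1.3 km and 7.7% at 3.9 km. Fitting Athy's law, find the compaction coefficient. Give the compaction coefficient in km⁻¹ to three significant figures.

Athy: n(d) = n₀ e^(−kd) ⇒ n₁/n₂ = e^{k(d₂−d₁)} ⇒ k = ln(n₁/n₂)/(d₂−d₁)
k = ln(0.282/0.077) / (3.9 − 1.3) = ln(3.662) / 2.6 = 1.2981 / 2.6 = 0.4993 km⁻¹

0.499 km⁻¹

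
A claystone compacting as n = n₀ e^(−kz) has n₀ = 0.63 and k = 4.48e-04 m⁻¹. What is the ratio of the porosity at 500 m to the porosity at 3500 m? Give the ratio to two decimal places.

Working in km (1 km = 1000 m; k in km⁻¹ = k in m⁻¹ × 1000):
n(z₁)/n(z₂) = e^(−k·z₁)/e^(−k·z₂) = e^{k(z₂−z₁)}
= exp(0.448 × 3) = exp(1.344) = 3.8344

3.83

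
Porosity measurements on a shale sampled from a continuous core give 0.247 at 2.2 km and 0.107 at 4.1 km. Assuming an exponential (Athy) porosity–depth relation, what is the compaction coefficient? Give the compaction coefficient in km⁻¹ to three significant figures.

Athy: phi(Z) = phi₀ e^(−kZ) ⇒ phi₁/phi₂ = e^{k(Z₂−Z₁)} ⇒ k = ln(phi₁/phi₂)/(Z₂−Z₁)
k = ln(0.247/0.107) / (4.1 − 2.2) = ln(2.308) / 1.9 = 0.8366 / 1.9 = 0.4403 km⁻¹

0.440 km⁻¹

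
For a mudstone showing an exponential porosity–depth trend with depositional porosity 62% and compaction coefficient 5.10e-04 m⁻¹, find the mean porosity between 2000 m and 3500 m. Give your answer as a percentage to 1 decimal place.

Working in km (1 km = 1000 m; c in km⁻¹ = c in m⁻¹ × 1000):
⟨phi⟩ = (1/(Z₂−Z₁)) ∫ phi₀ e^(−cZ) dZ = phi₀·(e^(−c·Z₁) − e^(−c·Z₂)) / (c·(Z₂−Z₁))
e^(−0.51×2) = 0.3606; e^(−0.51×3.5) = 0.1678
⟨phi⟩ = 0.62 × (0.3606 − 0.1678) / (0.51 × 1.5) = 0.62 × 0.2520 = 0.1563

15.6%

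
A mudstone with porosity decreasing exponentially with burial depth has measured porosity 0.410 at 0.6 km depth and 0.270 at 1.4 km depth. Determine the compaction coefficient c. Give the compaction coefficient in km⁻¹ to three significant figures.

Athy: n(Z) = n₀ e^(−cZ) ⇒ n₁/n₂ = e^{c(Z₂−Z₁)} ⇒ c = ln(n₁/n₂)/(Z₂−Z₁)
c = ln(0.41/0.27) / (1.4 − 0.6) = ln(1.519) / 0.8 = 0.4177 / 0.8 = 0.5222 km⁻¹

0.522 km⁻¹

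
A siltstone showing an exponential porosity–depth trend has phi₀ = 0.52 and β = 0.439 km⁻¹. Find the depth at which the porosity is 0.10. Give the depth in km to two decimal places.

3.76 km

Invert Athy's law: z = ln(phi₀/phi) / β
z = ln(0.52/0.1) / 0.439 = ln(5.2) / 0.439 = 1.6487 / 0.439 = 3.755 km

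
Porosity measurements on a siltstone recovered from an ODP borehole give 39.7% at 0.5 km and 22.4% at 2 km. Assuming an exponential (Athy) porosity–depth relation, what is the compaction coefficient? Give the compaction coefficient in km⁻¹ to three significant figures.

0.382 km⁻¹

Athy: φ(d) = φ₀ e^(−βd) ⇒ φ₁/φ₂ = e^{β(d₂−d₁)} ⇒ β = ln(φ₁/φ₂)/(d₂−d₁)
β = ln(0.397/0.224) / (2 − 0.5) = ln(1.772) / 1.5 = 0.5723 / 1.5 = 0.3815 km⁻¹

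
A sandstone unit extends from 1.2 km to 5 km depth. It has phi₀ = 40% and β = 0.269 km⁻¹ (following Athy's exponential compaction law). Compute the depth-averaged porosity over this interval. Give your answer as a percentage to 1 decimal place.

18.1%

⟨phi⟩ = (1/(d₂−d₁)) ∫ phi₀ e^(−βd) dd = phi₀·(e^(−β·d₁) − e^(−β·d₂)) / (β·(d₂−d₁))
e^(−0.269×1.2) = 0.7241; e^(−0.269×5) = 0.2605
⟨phi⟩ = 0.4 × (0.7241 − 0.2605) / (0.269 × 3.8) = 0.4 × 0.4535 = 0.1814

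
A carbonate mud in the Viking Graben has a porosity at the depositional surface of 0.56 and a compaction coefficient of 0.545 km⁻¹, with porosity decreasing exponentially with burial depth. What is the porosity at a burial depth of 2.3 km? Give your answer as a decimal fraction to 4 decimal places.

φ = φ₀·exp(−c·Z) = 0.56 × exp(−0.545 × 2.3) = 0.56 × exp(−1.254)
  = 0.56 × 0.2855 = 0.1599

0.1599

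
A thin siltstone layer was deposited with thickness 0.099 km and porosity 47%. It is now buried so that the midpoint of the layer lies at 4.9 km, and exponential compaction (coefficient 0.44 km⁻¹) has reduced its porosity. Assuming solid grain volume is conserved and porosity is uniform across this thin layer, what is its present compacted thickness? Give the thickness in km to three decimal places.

0.055 km

Porosity at 4.9 km: n = 0.47·exp(−0.44×4.9) = 0.0544
Solid-volume conservation: h(1−n) = h₀(1−n₀) ⇒ h = h₀·(1−n₀)/(1−n)
h = 0.099 × (1 − 0.47)/(1 − 0.0544) = 0.099 × 0.5605 = 0.0555 km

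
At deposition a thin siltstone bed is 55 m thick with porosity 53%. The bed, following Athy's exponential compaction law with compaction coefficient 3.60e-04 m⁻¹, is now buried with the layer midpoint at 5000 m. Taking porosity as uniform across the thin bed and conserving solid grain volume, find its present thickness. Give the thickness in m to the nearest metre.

28 m

Working in km (1 km = 1000 m; k in km⁻¹ = k in m⁻¹ × 1000):
Porosity at 5 km: n = 0.53·exp(−0.36×5) = 0.0876
Solid-volume conservation: h(1−n) = h₀(1−n₀) ⇒ h = h₀·(1−n₀)/(1−n)
h = 0.055 × (1 − 0.53)/(1 − 0.0876) = 0.055 × 0.5151 = 0.0283 km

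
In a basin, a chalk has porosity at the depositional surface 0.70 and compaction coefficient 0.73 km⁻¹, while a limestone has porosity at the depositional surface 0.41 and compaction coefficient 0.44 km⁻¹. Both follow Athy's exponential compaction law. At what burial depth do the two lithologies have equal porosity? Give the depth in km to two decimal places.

Set n₀ₐ e^(−kₐZ) = n₀ᵦ e^(−kᵦZ) ⇒ ln(n₀ₐ/n₀ᵦ) = (kₐ − kᵦ)·Z
Z = ln(0.7/0.41) / (0.73 − 0.44) = 0.5349 / 0.29 = 1.845 km

1.84 km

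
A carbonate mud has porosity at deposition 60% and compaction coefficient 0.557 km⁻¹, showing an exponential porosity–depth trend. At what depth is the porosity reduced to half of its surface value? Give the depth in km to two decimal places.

1.24 km

phi/phi₀ = 1/2 ⇒ exp(−c·z) = 1/2 ⇒ z = ln(2) / c
z = 0.6931 / 0.557 = 1.244 km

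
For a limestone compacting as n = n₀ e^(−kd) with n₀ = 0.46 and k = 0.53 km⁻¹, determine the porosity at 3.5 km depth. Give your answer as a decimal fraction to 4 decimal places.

n = n₀·exp(−k·d) = 0.46 × exp(−0.53 × 3.5) = 0.46 × exp(−1.855)
  = 0.46 × 0.1565 = 0.0720

0.0720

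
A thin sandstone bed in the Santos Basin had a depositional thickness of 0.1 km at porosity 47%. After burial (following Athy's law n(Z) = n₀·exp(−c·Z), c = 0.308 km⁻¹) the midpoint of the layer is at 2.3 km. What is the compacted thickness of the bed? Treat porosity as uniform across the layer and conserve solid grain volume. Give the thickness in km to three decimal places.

Porosity at 2.3 km: n = 0.47·exp(−0.308×2.3) = 0.2314
Solid-volume conservation: h(1−n) = h₀(1−n₀) ⇒ h = h₀·(1−n₀)/(1−n)
h = 0.1 × (1 − 0.47)/(1 − 0.2314) = 0.1 × 0.6896 = 0.0690 km

0.069 km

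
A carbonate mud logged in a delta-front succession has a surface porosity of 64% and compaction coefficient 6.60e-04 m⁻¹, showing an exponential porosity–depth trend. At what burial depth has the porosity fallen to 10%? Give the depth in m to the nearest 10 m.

2810 m

Working in km (1 km = 1000 m; c in km⁻¹ = c in m⁻¹ × 1000):
Invert Athy's law: Z = ln(n₀/n) / c
Z = ln(0.64/0.1) / 0.66 = ln(6.4) / 0.66 = 1.8563 / 0.66 = 2.813 km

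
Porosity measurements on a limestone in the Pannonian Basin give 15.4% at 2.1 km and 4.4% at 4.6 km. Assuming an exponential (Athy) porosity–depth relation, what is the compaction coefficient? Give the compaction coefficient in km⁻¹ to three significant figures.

0.501 km⁻¹

Athy: n(z) = n₀ e^(−kz) ⇒ n₁/n₂ = e^{k(z₂−z₁)} ⇒ k = ln(n₁/n₂)/(z₂−z₁)
k = ln(0.154/0.044) / (4.6 − 2.1) = ln(3.5) / 2.5 = 1.2528 / 2.5 = 0.5011 km⁻¹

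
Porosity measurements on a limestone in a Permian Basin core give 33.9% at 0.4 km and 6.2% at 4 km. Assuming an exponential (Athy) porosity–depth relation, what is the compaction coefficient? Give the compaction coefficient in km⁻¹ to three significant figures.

0.472 km⁻¹

Athy: n(z) = n₀ e^(−βz) ⇒ n₁/n₂ = e^{β(z₂−z₁)} ⇒ β = ln(n₁/n₂)/(z₂−z₁)
β = ln(0.339/0.062) / (4 − 0.4) = ln(5.468) / 3.6 = 1.6989 / 3.6 = 0.4719 km⁻¹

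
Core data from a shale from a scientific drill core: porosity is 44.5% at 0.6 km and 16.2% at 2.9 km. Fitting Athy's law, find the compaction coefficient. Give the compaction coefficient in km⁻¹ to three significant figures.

0.439 km⁻¹

Athy: φ(Z) = φ₀ e^(−βZ) ⇒ φ₁/φ₂ = e^{β(Z₂−Z₁)} ⇒ β = ln(φ₁/φ₂)/(Z₂−Z₁)
β = ln(0.445/0.162) / (2.9 − 0.6) = ln(2.747) / 2.3 = 1.0105 / 2.3 = 0.4393 km⁻¹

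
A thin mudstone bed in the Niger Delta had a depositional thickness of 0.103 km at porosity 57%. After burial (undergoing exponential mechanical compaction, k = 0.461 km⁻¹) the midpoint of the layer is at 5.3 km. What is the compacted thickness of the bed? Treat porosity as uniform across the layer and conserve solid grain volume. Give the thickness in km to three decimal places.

Porosity at 5.3 km: n = 0.57·exp(−0.461×5.3) = 0.0495
Solid-volume conservation: h(1−n) = h₀(1−n₀) ⇒ h = h₀·(1−n₀)/(1−n)
h = 0.103 × (1 − 0.57)/(1 − 0.0495) = 0.103 × 0.4524 = 0.0466 km

0.047 km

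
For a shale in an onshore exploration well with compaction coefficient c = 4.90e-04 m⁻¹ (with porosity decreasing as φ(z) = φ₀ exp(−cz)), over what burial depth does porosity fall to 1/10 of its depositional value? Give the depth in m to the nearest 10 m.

4700 m

Working in km (1 km = 1000 m; c in km⁻¹ = c in m⁻¹ × 1000):
φ/φ₀ = 1/10 ⇒ exp(−c·z) = 1/10 ⇒ z = ln(10) / c
z = 2.3026 / 0.49 = 4.699 km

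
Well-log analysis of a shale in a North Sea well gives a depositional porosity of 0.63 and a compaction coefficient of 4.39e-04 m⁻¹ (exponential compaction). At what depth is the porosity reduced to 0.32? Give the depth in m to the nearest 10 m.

1540 m

Working in km (1 km = 1000 m; k in km⁻¹ = k in m⁻¹ × 1000):
Invert Athy's law: d = ln(phi₀/phi) / k
d = ln(0.63/0.32) / 0.439 = ln(1.969) / 0.439 = 0.6774 / 0.439 = 1.543 km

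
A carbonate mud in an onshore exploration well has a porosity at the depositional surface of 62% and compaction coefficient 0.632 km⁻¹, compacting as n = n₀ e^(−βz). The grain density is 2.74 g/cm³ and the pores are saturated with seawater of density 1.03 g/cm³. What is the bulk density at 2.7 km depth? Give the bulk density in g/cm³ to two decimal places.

2.55 g/cm³

Porosity at depth: n = 0.62·exp(−0.632×2.7) = 0.62×0.1815 = 0.1125
Bulk density: ρ_b = (1−n)ρ_g + n·ρ_f = 0.8875×2.74 + 0.1125×1.03
       = 2.432 + 0.116 = 2.548 g/cm³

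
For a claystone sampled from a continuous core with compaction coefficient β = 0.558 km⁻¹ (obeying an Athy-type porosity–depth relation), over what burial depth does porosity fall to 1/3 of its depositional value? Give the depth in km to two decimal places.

1.97 km

phi/phi₀ = 1/3 ⇒ exp(−β·Z) = 1/3 ⇒ Z = ln(3) / β
Z = 1.0986 / 0.558 = 1.969 km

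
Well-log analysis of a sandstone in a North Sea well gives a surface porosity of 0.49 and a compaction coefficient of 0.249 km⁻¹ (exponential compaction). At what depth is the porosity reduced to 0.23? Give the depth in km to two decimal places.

3.04 km

Invert Athy's law: Z = ln(φ₀/φ) / k
Z = ln(0.49/0.23) / 0.249 = ln(2.13) / 0.249 = 0.7563 / 0.249 = 3.037 km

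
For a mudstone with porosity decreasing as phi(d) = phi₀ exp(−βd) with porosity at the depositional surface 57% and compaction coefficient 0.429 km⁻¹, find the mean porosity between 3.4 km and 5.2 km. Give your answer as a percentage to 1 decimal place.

9.2%

⟨phi⟩ = (1/(d₂−d₁)) ∫ phi₀ e^(−βd) dd = phi₀·(e^(−β·d₁) − e^(−β·d₂)) / (β·(d₂−d₁))
e^(−0.429×3.4) = 0.2326; e^(−0.429×5.2) = 0.1074
⟨phi⟩ = 0.57 × (0.2326 − 0.1074) / (0.429 × 1.8) = 0.57 × 0.1620 = 0.0924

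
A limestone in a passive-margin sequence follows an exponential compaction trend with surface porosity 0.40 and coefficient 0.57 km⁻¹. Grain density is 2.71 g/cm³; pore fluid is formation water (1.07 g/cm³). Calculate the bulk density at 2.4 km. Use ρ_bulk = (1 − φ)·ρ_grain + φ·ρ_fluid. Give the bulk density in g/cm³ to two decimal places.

Porosity at depth: φ = 0.4·exp(−0.57×2.4) = 0.4×0.2546 = 0.1018
Bulk density: ρ_b = (1−φ)ρ_g + φ·ρ_f = 0.8982×2.71 + 0.1018×1.07
       = 2.434 + 0.109 = 2.543 g/cm³

2.54 g/cm³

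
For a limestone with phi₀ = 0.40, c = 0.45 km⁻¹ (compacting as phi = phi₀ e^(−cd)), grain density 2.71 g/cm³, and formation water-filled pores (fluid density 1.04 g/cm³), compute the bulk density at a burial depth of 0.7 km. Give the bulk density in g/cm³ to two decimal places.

2.22 g/cm³

Porosity at depth: phi = 0.4·exp(−0.45×0.7) = 0.4×0.7298 = 0.2919
Bulk density: ρ_b = (1−phi)ρ_g + phi·ρ_f = 0.7081×2.71 + 0.2919×1.04
       = 1.919 + 0.304 = 2.223 g/cm³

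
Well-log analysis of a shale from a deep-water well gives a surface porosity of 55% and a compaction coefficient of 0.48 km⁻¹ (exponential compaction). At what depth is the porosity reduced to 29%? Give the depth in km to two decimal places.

1.33 km

Invert Athy's law: z = ln(φ₀/φ) / k
z = ln(0.55/0.29) / 0.48 = ln(1.897) / 0.48 = 0.6400 / 0.48 = 1.333 km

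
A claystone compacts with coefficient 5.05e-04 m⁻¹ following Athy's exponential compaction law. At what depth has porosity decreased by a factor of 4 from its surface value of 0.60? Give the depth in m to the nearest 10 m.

Working in km (1 km = 1000 m; β in km⁻¹ = β in m⁻¹ × 1000):
n/n₀ = 1/4 ⇒ exp(−β·z) = 1/4 ⇒ z = ln(4) / β
z = 1.3863 / 0.505 = 2.745 km

2750 m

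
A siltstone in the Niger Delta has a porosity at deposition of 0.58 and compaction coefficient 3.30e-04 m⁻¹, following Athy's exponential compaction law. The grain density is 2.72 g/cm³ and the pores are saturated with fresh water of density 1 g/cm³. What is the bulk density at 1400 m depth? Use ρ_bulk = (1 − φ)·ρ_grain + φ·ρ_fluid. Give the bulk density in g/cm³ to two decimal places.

2.09 g/cm³

Working in km (1 km = 1000 m; k in km⁻¹ = k in m⁻¹ × 1000):
Porosity at depth: n = 0.58·exp(−0.33×1.4) = 0.58×0.6300 = 0.3654
Bulk density: ρ_b = (1−n)ρ_g + n·ρ_f = 0.6346×2.72 + 0.3654×1
       = 1.726 + 0.365 = 2.091 g/cm³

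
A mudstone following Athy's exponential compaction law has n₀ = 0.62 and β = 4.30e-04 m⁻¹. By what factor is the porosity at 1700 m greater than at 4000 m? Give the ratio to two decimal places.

2.69

Working in km (1 km = 1000 m; β in km⁻¹ = β in m⁻¹ × 1000):
n(Z₁)/n(Z₂) = e^(−β·Z₁)/e^(−β·Z₂) = e^{β(Z₂−Z₁)}
= exp(0.43 × 2.3) = exp(0.989) = 2.6885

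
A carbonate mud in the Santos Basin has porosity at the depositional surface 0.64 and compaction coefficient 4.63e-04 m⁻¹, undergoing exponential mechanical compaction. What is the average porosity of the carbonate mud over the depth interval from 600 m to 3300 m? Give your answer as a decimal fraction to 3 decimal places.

Working in km (1 km = 1000 m; β in km⁻¹ = β in m⁻¹ × 1000):
⟨n⟩ = (1/(z₂−z₁)) ∫ n₀ e^(−βz) dz = n₀·(e^(−β·z₁) − e^(−β·z₂)) / (β·(z₂−z₁))
e^(−0.463×0.6) = 0.7574; e^(−0.463×3.3) = 0.2170
⟨n⟩ = 0.64 × (0.7574 − 0.2170) / (0.463 × 2.7) = 0.64 × 0.4323 = 0.2767

0.277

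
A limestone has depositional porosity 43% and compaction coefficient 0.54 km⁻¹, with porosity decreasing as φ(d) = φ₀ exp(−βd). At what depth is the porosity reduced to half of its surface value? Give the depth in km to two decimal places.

1.28 km

φ/φ₀ = 1/2 ⇒ exp(−β·d) = 1/2 ⇒ d = ln(2) / β
d = 0.6931 / 0.54 = 1.284 km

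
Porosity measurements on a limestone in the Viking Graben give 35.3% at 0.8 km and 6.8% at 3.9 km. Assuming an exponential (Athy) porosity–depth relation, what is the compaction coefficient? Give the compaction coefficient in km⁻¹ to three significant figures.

0.531 km⁻¹

Athy: φ(d) = φ₀ e^(−kd) ⇒ φ₁/φ₂ = e^{k(d₂−d₁)} ⇒ k = ln(φ₁/φ₂)/(d₂−d₁)
k = ln(0.353/0.068) / (3.9 − 0.8) = ln(5.191) / 3.1 = 1.6470 / 3.1 = 0.5313 km⁻¹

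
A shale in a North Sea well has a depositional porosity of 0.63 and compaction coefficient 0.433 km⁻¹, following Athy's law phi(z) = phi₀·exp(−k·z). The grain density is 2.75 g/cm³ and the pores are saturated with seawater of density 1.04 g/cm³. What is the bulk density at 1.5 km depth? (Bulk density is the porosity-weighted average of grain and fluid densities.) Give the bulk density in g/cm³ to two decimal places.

2.19 g/cm³

Porosity at depth: phi = 0.63·exp(−0.433×1.5) = 0.63×0.5223 = 0.3291
Bulk density: ρ_b = (1−phi)ρ_g + phi·ρ_f = 0.6709×2.75 + 0.3291×1.04
       = 1.845 + 0.342 = 2.187 g/cm³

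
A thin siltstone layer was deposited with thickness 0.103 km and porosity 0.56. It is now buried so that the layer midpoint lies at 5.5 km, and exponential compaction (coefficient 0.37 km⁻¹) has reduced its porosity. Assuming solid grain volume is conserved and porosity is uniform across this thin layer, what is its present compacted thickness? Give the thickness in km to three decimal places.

Porosity at 5.5 km: φ = 0.56·exp(−0.37×5.5) = 0.0732
Solid-volume conservation: h(1−φ) = h₀(1−φ₀) ⇒ h = h₀·(1−φ₀)/(1−φ)
h = 0.103 × (1 − 0.56)/(1 − 0.0732) = 0.103 × 0.4747 = 0.0489 km

0.049 km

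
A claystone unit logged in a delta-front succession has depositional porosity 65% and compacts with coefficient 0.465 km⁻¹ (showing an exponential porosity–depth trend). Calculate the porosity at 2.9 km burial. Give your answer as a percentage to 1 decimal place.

φ = φ₀·exp(−c·d) = 0.65 × exp(−0.465 × 2.9) = 0.65 × exp(−1.349)
  = 0.65 × 0.2596 = 0.1688

16.9%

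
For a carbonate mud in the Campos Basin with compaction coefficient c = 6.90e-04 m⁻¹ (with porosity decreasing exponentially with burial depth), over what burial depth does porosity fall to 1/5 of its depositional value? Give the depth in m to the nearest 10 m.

Working in km (1 km = 1000 m; c in km⁻¹ = c in m⁻¹ × 1000):
n/n₀ = 1/5 ⇒ exp(−c·d) = 1/5 ⇒ d = ln(5) / c
d = 1.6094 / 0.69 = 2.333 km

2330 m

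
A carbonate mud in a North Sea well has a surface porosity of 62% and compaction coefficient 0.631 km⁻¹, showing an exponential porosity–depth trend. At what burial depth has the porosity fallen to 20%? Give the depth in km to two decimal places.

Invert Athy's law: Z = ln(n₀/n) / k
Z = ln(0.62/0.2) / 0.631 = ln(3.1) / 0.631 = 1.1314 / 0.631 = 1.793 km

1.79 km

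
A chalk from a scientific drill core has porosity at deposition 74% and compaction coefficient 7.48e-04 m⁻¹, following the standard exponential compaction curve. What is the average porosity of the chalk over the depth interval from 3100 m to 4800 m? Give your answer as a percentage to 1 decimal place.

Working in km (1 km = 1000 m; k in km⁻¹ = k in m⁻¹ × 1000):
⟨φ⟩ = (1/(Z₂−Z₁)) ∫ φ₀ e^(−kZ) dZ = φ₀·(e^(−k·Z₁) − e^(−k·Z₂)) / (k·(Z₂−Z₁))
e^(−0.748×3.1) = 0.0984; e^(−0.748×4.8) = 0.0276
⟨φ⟩ = 0.74 × (0.0984 − 0.0276) / (0.748 × 1.7) = 0.74 × 0.0557 = 0.0412

4.1%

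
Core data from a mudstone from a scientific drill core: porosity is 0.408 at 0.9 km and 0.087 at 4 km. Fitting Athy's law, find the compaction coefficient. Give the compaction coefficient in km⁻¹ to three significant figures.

0.499 km⁻¹

Athy: phi(d) = phi₀ e^(−βd) ⇒ phi₁/phi₂ = e^{β(d₂−d₁)} ⇒ β = ln(phi₁/phi₂)/(d₂−d₁)
β = ln(0.408/0.087) / (4 − 0.9) = ln(4.69) / 3.1 = 1.5454 / 3.1 = 0.4985 km⁻¹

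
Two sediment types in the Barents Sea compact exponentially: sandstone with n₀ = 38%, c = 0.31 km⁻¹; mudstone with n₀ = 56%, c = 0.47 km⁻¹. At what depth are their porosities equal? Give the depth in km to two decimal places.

Set n₀ₐ e^(−cₐd) = n₀ᵦ e^(−cᵦd) ⇒ ln(n₀ₐ/n₀ᵦ) = (cₐ − cᵦ)·d
d = ln(0.38/0.56) / (0.31 − 0.47) = -0.3878 / -0.16 = 2.424 km

2.42 km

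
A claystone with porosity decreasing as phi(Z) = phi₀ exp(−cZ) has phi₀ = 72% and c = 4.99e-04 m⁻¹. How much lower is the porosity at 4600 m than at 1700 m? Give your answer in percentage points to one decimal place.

23.6 percentage points

Working in km (1 km = 1000 m; c in km⁻¹ = c in m⁻¹ × 1000):
phi(1.7) = 0.72·e^(−0.499×1.7) = 0.3083
phi(4.6) = 0.72·e^(−0.499×4.6) = 0.0725
Δphi = 0.3083 − 0.0725 = 0.2357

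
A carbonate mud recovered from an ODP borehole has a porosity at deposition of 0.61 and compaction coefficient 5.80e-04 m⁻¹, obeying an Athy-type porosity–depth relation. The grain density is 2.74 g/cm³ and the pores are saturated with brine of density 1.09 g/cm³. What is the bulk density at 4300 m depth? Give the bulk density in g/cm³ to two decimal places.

2.66 g/cm³

Working in km (1 km = 1000 m; c in km⁻¹ = c in m⁻¹ × 1000):
Porosity at depth: n = 0.61·exp(−0.58×4.3) = 0.61×0.0826 = 0.0504
Bulk density: ρ_b = (1−n)ρ_g + n·ρ_f = 0.9496×2.74 + 0.0504×1.09
       = 2.602 + 0.055 = 2.657 g/cm³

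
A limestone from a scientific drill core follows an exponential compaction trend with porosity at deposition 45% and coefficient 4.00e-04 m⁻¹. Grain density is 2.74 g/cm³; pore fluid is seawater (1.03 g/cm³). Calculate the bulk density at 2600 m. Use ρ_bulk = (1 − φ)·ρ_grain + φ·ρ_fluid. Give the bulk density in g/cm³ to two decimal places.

Working in km (1 km = 1000 m; c in km⁻¹ = c in m⁻¹ × 1000):
Porosity at depth: phi = 0.45·exp(−0.4×2.6) = 0.45×0.3535 = 0.1591
Bulk density: ρ_b = (1−phi)ρ_g + phi·ρ_f = 0.8409×2.74 + 0.1591×1.03
       = 2.304 + 0.164 = 2.468 g/cm³

2.47 g/cm³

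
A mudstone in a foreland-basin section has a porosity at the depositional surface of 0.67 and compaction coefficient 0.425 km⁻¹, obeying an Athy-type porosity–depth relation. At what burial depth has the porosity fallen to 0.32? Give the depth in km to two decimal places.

Invert Athy's law: d = ln(φ₀/φ) / k
d = ln(0.67/0.32) / 0.425 = ln(2.094) / 0.425 = 0.7390 / 0.425 = 1.739 km

1.74 km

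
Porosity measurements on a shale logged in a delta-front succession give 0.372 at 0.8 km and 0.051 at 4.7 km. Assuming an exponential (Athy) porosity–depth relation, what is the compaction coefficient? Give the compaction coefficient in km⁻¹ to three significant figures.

Athy: n(Z) = n₀ e^(−βZ) ⇒ n₁/n₂ = e^{β(Z₂−Z₁)} ⇒ β = ln(n₁/n₂)/(Z₂−Z₁)
β = ln(0.372/0.051) / (4.7 − 0.8) = ln(7.294) / 3.9 = 1.9871 / 3.9 = 0.5095 km⁻¹

0.510 km⁻¹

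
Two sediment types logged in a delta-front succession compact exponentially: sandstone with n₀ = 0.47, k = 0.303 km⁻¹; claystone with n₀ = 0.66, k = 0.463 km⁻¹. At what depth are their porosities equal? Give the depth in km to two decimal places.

Set n₀ₐ e^(−kₐZ) = n₀ᵦ e^(−kᵦZ) ⇒ ln(n₀ₐ/n₀ᵦ) = (kₐ − kᵦ)·Z
Z = ln(0.47/0.66) / (0.303 − 0.463) = -0.3395 / -0.16 = 2.122 km

2.12 km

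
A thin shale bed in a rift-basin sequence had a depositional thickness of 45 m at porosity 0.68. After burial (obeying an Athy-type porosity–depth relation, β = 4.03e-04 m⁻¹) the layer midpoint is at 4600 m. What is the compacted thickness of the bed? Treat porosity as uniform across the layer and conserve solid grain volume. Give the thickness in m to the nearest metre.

Working in km (1 km = 1000 m; β in km⁻¹ = β in m⁻¹ × 1000):
Porosity at 4.6 km: phi = 0.68·exp(−0.403×4.6) = 0.1065
Solid-volume conservation: h(1−phi) = h₀(1−phi₀) ⇒ h = h₀·(1−phi₀)/(1−phi)
h = 0.045 × (1 − 0.68)/(1 − 0.1065) = 0.045 × 0.3581 = 0.0161 km

16 m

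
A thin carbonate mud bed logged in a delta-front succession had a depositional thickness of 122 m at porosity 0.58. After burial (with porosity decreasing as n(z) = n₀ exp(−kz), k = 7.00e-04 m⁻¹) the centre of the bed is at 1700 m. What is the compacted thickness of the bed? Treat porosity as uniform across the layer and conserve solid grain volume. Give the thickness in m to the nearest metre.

62 m

Working in km (1 km = 1000 m; k in km⁻¹ = k in m⁻¹ × 1000):
Porosity at 1.7 km: n = 0.58·exp(−0.7×1.7) = 0.1764
Solid-volume conservation: h(1−n) = h₀(1−n₀) ⇒ h = h₀·(1−n₀)/(1−n)
h = 0.122 × (1 − 0.58)/(1 − 0.1764) = 0.122 × 0.5100 = 0.0622 km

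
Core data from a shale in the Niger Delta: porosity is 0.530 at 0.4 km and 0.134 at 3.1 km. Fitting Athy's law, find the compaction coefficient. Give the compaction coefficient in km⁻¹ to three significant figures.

Athy: φ(Z) = φ₀ e^(−βZ) ⇒ φ₁/φ₂ = e^{β(Z₂−Z₁)} ⇒ β = ln(φ₁/φ₂)/(Z₂−Z₁)
β = ln(0.53/0.134) / (3.1 − 0.4) = ln(3.955) / 2.7 = 1.3750 / 2.7 = 0.5093 km⁻¹

0.509 km⁻¹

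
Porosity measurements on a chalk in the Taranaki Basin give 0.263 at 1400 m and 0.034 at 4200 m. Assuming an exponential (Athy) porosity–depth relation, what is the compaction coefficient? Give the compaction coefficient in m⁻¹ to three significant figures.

0.000731 m⁻¹

Working in km (1 km = 1000 m; k in km⁻¹ = k in m⁻¹ × 1000):
Athy: phi(z) = phi₀ e^(−kz) ⇒ phi₁/phi₂ = e^{k(z₂−z₁)} ⇒ k = ln(phi₁/phi₂)/(z₂−z₁)
k = ln(0.263/0.034) / (4.2 − 1.4) = ln(7.735) / 2.8 = 2.0458 / 2.8 = 0.7306 km⁻¹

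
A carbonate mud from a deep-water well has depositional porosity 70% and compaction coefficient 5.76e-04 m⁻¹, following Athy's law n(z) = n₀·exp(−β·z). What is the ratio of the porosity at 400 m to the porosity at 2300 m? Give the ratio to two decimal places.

Working in km (1 km = 1000 m; β in km⁻¹ = β in m⁻¹ × 1000):
n(z₁)/n(z₂) = e^(−β·z₁)/e^(−β·z₂) = e^{β(z₂−z₁)}
= exp(0.576 × 1.9) = exp(1.094) = 2.9874

2.99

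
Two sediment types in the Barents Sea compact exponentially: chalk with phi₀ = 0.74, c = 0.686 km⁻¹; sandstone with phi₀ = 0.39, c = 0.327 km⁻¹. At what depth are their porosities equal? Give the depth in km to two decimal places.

Set phi₀ₐ e^(−cₐZ) = phi₀ᵦ e^(−cᵦZ) ⇒ ln(phi₀ₐ/phi₀ᵦ) = (cₐ − cᵦ)·Z
Z = ln(0.74/0.39) / (0.686 − 0.327) = 0.6405 / 0.359 = 1.784 km

1.78 km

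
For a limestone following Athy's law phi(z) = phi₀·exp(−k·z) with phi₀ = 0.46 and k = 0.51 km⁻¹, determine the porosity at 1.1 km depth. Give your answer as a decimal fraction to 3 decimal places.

0.262

phi = phi₀·exp(−k·z) = 0.46 × exp(−0.51 × 1.1) = 0.46 × exp(−0.561)
  = 0.46 × 0.5706 = 0.2625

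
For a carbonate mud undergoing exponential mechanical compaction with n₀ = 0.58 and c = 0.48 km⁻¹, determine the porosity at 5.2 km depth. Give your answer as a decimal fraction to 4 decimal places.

n = n₀·exp(−c·z) = 0.58 × exp(−0.48 × 5.2) = 0.58 × exp(−2.496)
  = 0.58 × 0.0824 = 0.0478

0.0478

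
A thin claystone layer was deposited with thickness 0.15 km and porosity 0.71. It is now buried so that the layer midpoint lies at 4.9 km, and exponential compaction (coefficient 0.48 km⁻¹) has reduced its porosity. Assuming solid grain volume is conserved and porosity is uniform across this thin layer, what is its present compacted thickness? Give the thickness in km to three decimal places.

Porosity at 4.9 km: φ = 0.71·exp(−0.48×4.9) = 0.0676
Solid-volume conservation: h(1−φ) = h₀(1−φ₀) ⇒ h = h₀·(1−φ₀)/(1−φ)
h = 0.15 × (1 − 0.71)/(1 − 0.0676) = 0.15 × 0.3110 = 0.0467 km

0.047 km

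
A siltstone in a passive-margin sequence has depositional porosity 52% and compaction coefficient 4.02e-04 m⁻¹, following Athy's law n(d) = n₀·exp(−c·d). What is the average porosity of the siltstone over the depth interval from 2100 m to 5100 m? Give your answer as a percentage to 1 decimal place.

13.0%

Working in km (1 km = 1000 m; c in km⁻¹ = c in m⁻¹ × 1000):
⟨n⟩ = (1/(d₂−d₁)) ∫ n₀ e^(−cd) dd = n₀·(e^(−c·d₁) − e^(−c·d₂)) / (c·(d₂−d₁))
e^(−0.402×2.1) = 0.4299; e^(−0.402×5.1) = 0.1287
⟨n⟩ = 0.52 × (0.4299 − 0.1287) / (0.402 × 3) = 0.52 × 0.2497 = 0.1299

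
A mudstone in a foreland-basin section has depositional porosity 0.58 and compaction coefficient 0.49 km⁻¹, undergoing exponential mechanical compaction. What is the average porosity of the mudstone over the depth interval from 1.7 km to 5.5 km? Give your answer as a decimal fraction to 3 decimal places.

0.114

⟨phi⟩ = (1/(z₂−z₁)) ∫ phi₀ e^(−βz) dz = phi₀·(e^(−β·z₁) − e^(−β·z₂)) / (β·(z₂−z₁))
e^(−0.49×1.7) = 0.4347; e^(−0.49×5.5) = 0.0675
⟨phi⟩ = 0.58 × (0.4347 − 0.0675) / (0.49 × 3.8) = 0.58 × 0.1972 = 0.1144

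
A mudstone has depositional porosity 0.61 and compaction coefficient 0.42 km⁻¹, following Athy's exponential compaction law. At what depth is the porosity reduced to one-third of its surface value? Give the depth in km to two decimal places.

phi/phi₀ = 1/3 ⇒ exp(−β·Z) = 1/3 ⇒ Z = ln(3) / β
Z = 1.0986 / 0.42 = 2.616 km

2.62 km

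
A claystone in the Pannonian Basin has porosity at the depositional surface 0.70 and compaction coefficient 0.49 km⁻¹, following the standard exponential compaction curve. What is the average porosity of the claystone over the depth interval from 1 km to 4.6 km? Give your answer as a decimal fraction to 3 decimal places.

0.201

⟨phi⟩ = (1/(d₂−d₁)) ∫ phi₀ e^(−cd) dd = phi₀·(e^(−c·d₁) − e^(−c·d₂)) / (c·(d₂−d₁))
e^(−0.49×1) = 0.6126; e^(−0.49×4.6) = 0.1050
⟨phi⟩ = 0.7 × (0.6126 − 0.1050) / (0.49 × 3.6) = 0.7 × 0.2878 = 0.2014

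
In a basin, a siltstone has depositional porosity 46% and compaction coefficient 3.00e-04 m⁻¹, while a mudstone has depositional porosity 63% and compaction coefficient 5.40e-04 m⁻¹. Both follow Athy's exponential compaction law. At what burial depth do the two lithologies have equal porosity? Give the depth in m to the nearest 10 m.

Working in km (1 km = 1000 m; c in km⁻¹ = c in m⁻¹ × 1000):
Set φ₀ₐ e^(−cₐz) = φ₀ᵦ e^(−cᵦz) ⇒ ln(φ₀ₐ/φ₀ᵦ) = (cₐ − cᵦ)·z
z = ln(0.46/0.63) / (0.3 − 0.54) = -0.3145 / -0.24 = 1.310 km

1310 m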